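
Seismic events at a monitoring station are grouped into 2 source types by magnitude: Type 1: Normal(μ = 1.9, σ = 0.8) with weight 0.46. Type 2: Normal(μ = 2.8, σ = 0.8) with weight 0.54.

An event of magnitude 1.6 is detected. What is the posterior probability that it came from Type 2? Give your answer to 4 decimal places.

By Bayes' theorem, P(k | x) = π_k f_k(x) / Σ_j π_j f_j(x).
Evaluate each component's likelihood at the observed value:
  f_1 = (1/(0.8·√(2π)))·exp(−(1.6−1.9)²/(2·0.8²)) = 0.498678·exp(-0.07031) = 0.464819
  f_2 = (1/(0.8·√(2π)))·exp(−(1.6−2.8)²/(2·0.8²)) = 0.498678·exp(-1.12500) = 0.161897
Prior × likelihood for each component:
  π_1·f_1 = 0.46 × 0.464819 = 0.213817
  π_2·f_2 = 0.54 × 0.161897 = 0.0874244
Evidence: 0.213817 + 0.0874244 = 0.301241
P(Type 2 | data) ≈ 0.2902

0.2902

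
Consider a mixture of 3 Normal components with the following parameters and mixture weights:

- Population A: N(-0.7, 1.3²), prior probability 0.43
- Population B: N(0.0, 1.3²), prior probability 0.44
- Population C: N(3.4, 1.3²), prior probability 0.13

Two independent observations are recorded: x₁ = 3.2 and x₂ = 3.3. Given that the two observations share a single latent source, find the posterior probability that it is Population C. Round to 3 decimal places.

Posterior ∝ prior × likelihood, so P(k | x) ∝ π_k f_k(x); normalise over all components.
Since both observations come from the same component, the likelihood for component k is f_k(x₁)·f_k(x₂).
  L_A = [0.00340911] × [0.00269858] = 9.19976e-06
  L_B = [0.0148332] × [0.0122382] = 0.000181531
  L_C = [0.303268] × [0.305972] = 0.0927917
Weight by the priors:
  π_A·L_A = 0.43 × 9.19976e-06 = 3.9559e-06
  π_B·L_B = 0.44 × 0.000181531 = 7.98736e-05
  π_C·L_C = 0.13 × 0.0927917 = 0.0120629
Evidence: 3.9559e-06 + 7.98736e-05 + 0.0120629 = 0.0121467
Responsibility of Population C: 0.0120629 / 0.0121467 ≈ 0.993

0.993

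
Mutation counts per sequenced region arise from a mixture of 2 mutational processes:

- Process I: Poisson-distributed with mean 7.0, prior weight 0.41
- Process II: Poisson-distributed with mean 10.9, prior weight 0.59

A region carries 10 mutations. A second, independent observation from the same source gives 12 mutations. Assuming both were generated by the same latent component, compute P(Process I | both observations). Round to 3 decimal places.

Apply Bayes' rule: the posterior for each component is proportional to its prior times its likelihood at x.
Since both observations come from the same component, the likelihood for component k is f_k(x₁)·f_k(x₂).
  L_I = [e^(−7.0)·7.0^10/10! = 0.0709833] × [0.0263498] = 0.0018704
  L_II = [e^(−10.9)·10.9^10/10! = 0.120418] × [0.108385] = 0.0130516
Multiply by the mixture weights:
  π_I·L_I = 0.41 × 0.0018704 = 0.000766863
  π_II·L_II = 0.59 × 0.0130516 = 0.00770044
Marginal: 0.000766863 + 0.00770044 = 0.0084673
P(Process I | x) = 0.000766863 / 0.0084673 ≈ 0.091

0.091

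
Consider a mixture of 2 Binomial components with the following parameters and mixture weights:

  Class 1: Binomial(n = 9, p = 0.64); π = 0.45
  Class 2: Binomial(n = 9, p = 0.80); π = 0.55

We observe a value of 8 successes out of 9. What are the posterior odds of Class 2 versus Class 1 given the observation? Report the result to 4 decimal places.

The posterior odds equal the prior odds times the likelihood ratio: (w_i/w_j)·(f_i(x)/f_j(x)).
Binomial probabilities:
  p_1 = C(9,8)·0.64^8·0.36^1 = 9·0.0281475·0.36 = 0.0911979
  p_2 = C(9,8)·0.80^8·0.20^1 = 9·0.167772·0.2 = 0.30199
Posterior odds = (w_2·p_2) / (w_1·p_1) = (0.55·0.30199) / (0.45·0.0911979) = 0.166094 / 0.0410391 ≈ 4.0472

4.0472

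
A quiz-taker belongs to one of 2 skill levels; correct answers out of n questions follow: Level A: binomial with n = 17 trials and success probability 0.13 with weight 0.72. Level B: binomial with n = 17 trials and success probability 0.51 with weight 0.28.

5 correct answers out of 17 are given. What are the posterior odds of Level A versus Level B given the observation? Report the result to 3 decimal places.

Only the two components matter; the odds are (w_i f_i(x)) / (w_j f_j(x)).
Evaluate each component's likelihood at the observed value:
  L_A = C(17,5)·0.13^5·0.87^12 = 6188·3.71293e-05·0.188032 = 0.0432014
  L_B = C(17,5)·0.51^5·0.49^12 = 6188·0.0345025·0.000191581 = 0.0409029
Posterior odds = (w_A·L_A) / (w_B·L_B) = (0.72·0.0432014) / (0.28·0.0409029) = 0.031105 / 0.0114528 ≈ 2.716

2.716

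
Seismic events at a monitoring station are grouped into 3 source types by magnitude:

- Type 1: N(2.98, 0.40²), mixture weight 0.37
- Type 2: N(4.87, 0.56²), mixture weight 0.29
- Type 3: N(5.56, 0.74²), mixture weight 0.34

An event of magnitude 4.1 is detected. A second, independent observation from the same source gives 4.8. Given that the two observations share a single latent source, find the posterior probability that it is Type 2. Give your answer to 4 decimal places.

0.8720

By Bayes' theorem, P(k | x) = P(Z=k) f_k(x) / Σ_j P(Z=j) f_j(x).
Since both observations come from the same component, the likelihood for component k is f_k(x₁)·f_k(x₂).
  p_1 = [(1/(0.40·√(2π)))·exp(−(4.1−2.98)²/(2·0.40²)) = 0.997356·exp(-3.92000) = 0.0197886] × [3.18683e-05] = 6.30631e-07
  p_2 = [(1/(0.56·√(2π)))·exp(−(4.1−4.87)²/(2·0.56²)) = 0.712397·exp(-0.94531) = 0.276808] × [0.706853] = 0.195662
  p_3 = [(1/(0.74·√(2π)))·exp(−(4.1−5.56)²/(2·0.74²)) = 0.539111·exp(-1.94631) = 0.076985] × [0.318152] = 0.0244929
Multiply by the mixture weights:
  P(Z=1)·p_1 = 0.37 × 6.30631e-07 = 2.33333e-07
  P(Z=2)·p_2 = 0.29 × 0.195662 = 0.0567421
  P(Z=3)·p_3 = 0.34 × 0.0244929 = 0.0083276
Normaliser: 2.33333e-07 + 0.0567421 + 0.0083276 = 0.0650699
P(Type 2 | x) ≈ 0.8720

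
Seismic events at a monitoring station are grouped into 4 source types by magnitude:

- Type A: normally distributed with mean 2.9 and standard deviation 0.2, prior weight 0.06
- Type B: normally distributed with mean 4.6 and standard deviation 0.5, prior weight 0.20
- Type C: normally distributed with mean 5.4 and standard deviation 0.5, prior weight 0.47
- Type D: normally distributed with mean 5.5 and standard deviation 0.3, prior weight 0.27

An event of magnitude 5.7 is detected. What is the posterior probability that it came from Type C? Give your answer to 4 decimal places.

0.5094

By Bayes' theorem, P(k | x) = π_k f_k(x) / Σ_j π_j f_j(x).
Component likelihoods at x = 5.7:
  L_A = (1/(0.2·√(2π)))·exp(−(5.7−2.9)²/(2·0.2²)) = 1.994711·exp(-98.00000) = 5.48303e-43
  L_B = (1/(0.5·√(2π)))·exp(−(5.7−4.6)²/(2·0.5²)) = 0.797885·exp(-2.42000) = 0.0709492
  L_C = (1/(0.5·√(2π)))·exp(−(5.7−5.4)²/(2·0.5²)) = 0.797885·exp(-0.18000) = 0.666449
  L_D = (1/(0.3·√(2π)))·exp(−(5.7−5.5)²/(2·0.3²)) = 1.329808·exp(-0.22222) = 1.06483
Multiply by the mixture weights:
  π_A·L_A = 0.06 × 5.48303e-43 = 3.28982e-44
  π_B·L_B = 0.20 × 0.0709492 = 0.0141898
  π_C·L_C = 0.47 × 0.666449 = 0.313231
  π_D·L_D = 0.27 × 1.06483 = 0.287503
Sum: 3.28982e-44 + 0.0141898 + 0.313231 + 0.287503 = 0.614924
So the posterior for Type C is 0.313231 / 0.614924 ≈ 0.5094.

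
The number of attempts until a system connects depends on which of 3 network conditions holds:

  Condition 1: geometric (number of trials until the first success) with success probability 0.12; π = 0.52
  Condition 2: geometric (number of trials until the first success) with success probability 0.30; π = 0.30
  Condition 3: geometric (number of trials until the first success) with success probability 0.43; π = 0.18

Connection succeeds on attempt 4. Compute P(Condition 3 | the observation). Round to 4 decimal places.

P(component k | x) = π_k·f_k(x) / marginal(x), where marginal(x) = Σ_j π_j·f_j(x).
Evaluate each component's likelihood at the observed value:
  f_1 = 0.12·(1−0.12)^3 = 0.12·0.681472 = 0.0817766
  f_2 = 0.30·(1−0.30)^3 = 0.30·0.343 = 0.1029
  f_3 = 0.43·(1−0.43)^3 = 0.43·0.185193 = 0.079633
Prior × likelihood for each component:
  π_1·f_1 = 0.52 × 0.0817766 = 0.0425239
  π_2·f_2 = 0.30 × 0.1029 = 0.03087
  π_3·f_3 = 0.18 × 0.079633 = 0.0143339
Normaliser: 0.0425239 + 0.03087 + 0.0143339 = 0.0877278
Responsibility of Condition 3: 0.0143339 / 0.0877278 ≈ 0.1634

0.1634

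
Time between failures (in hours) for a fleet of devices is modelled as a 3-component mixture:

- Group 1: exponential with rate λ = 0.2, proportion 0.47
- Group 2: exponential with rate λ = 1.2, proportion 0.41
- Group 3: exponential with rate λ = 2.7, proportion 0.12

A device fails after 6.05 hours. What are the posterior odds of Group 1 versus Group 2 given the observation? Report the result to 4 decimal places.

Posterior odds = (π_i f_i(x)) / (π_j f_j(x)); the normalising sum cancels.
Component likelihoods at x = 6.05 hours:
  p_1 = 0.0596395
  p_2 = 0.00084373
  p_3 = 2.17352e-07
0.0280305 / 0.000345929 ≈ 81.0297

81.0297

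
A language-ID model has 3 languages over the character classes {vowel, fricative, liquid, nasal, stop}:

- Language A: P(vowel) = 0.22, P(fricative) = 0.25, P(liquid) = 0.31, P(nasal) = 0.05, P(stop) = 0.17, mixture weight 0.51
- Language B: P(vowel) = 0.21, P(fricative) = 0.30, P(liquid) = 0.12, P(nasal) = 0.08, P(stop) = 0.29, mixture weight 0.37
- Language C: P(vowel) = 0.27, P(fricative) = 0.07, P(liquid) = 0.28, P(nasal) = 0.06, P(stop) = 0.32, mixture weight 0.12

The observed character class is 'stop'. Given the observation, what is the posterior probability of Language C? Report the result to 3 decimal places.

Apply Bayes' rule: the posterior for each component is proportional to its prior times its likelihood at x.
Categorical probabilities:
  L_A = P(stop | comp) = 0.17
  L_B = P(stop | comp) = 0.29
  L_C = P(stop | comp) = 0.32
Multiply by the mixture weights:
  w_A·L_A = 0.51 × 0.17 = 0.0867
  w_B·L_B = 0.37 × 0.29 = 0.1073
  w_C·L_C = 0.12 × 0.32 = 0.0384
Evidence: 0.0867 + 0.1073 + 0.0384 = 0.2324
P(Language C | 'stop') ≈ 0.165

0.165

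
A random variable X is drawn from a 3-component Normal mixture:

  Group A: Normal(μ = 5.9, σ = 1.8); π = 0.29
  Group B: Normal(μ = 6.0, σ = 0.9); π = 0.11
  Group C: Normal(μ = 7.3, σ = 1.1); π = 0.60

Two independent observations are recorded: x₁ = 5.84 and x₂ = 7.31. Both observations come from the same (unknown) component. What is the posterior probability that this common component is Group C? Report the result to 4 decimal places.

The responsibility of component k is π_k f_k(x) divided by Σ_j π_j f_j(x).
Since both observations come from the same component, the likelihood for component k is f_k(x₁)·f_k(x₂).
  p_A = [(1/(1.8·√(2π)))·exp(−(5.84−5.9)²/(2·1.8²)) = 0.221635·exp(-0.00056) = 0.221512] × [0.163077] = 0.0361235
  p_B = [(1/(0.9·√(2π)))·exp(−(5.84−6.0)²/(2·0.9²)) = 0.443269·exp(-0.01580) = 0.43632] × [0.153678] = 0.0670525
  p_C = [(1/(1.1·√(2π)))·exp(−(5.84−7.3)²/(2·1.1²)) = 0.362675·exp(-0.88083) = 0.150307] × [0.36266] = 0.0545103
Weight by the priors:
  π_A·p_A = 0.29 × 0.0361235 = 0.0104758
  π_B·p_B = 0.11 × 0.0670525 = 0.00737577
  π_C·p_C = 0.60 × 0.0545103 = 0.0327062
Sum: 0.0104758 + 0.00737577 + 0.0327062 = 0.0505578
So the posterior for Group C is 0.0327062 / 0.0505578 ≈ 0.6469.

0.6469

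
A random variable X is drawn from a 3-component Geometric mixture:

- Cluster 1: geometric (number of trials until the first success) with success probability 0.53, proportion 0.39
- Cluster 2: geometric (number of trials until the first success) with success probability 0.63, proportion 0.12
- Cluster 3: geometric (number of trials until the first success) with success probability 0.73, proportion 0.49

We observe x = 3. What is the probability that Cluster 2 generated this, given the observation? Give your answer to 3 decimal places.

P(component k | x) = P(Z=k)·f_k(x) / marginal(x), where marginal(x) = Σ_j P(Z=j)·f_j(x).
Evaluate each component's likelihood at the observed value:
  p_1 = 0.117077
  p_2 = 0.086247
  p_3 = 0.053217
Multiply by the mixture weights:
  P(Z=1)·p_1 = 0.39 × 0.117077 = 0.04566
  P(Z=2)·p_2 = 0.12 × 0.086247 = 0.0103496
  P(Z=3)·p_3 = 0.49 × 0.053217 = 0.0260763
Marginal: 0.04566 + 0.0103496 + 0.0260763 = 0.082086
P(Cluster 2 | data) ≈ 0.126

0.126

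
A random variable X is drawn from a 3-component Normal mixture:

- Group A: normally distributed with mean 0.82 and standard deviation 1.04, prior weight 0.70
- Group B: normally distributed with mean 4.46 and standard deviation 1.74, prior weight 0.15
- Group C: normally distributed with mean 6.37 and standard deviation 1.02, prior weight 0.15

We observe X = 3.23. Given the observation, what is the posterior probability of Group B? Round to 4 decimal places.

0.5872

P(component k | x) = π_k·f_k(x) / marginal(x), where marginal(x) = Σ_j π_j·f_j(x).
Evaluate each component's likelihood at the observed value:
  f_A = 0.0261707
  f_B = 0.178588
  f_C = 0.00342343
Unnormalised posteriors:
  π_A·f_A = 0.70 × 0.0261707 = 0.0183195
  π_B·f_B = 0.15 × 0.178588 = 0.0267882
  π_C·f_C = 0.15 × 0.00342343 = 0.000513515
Evidence: 0.0183195 + 0.0267882 + 0.000513515 = 0.0456211
P(Group B | the observation) ≈ 0.5872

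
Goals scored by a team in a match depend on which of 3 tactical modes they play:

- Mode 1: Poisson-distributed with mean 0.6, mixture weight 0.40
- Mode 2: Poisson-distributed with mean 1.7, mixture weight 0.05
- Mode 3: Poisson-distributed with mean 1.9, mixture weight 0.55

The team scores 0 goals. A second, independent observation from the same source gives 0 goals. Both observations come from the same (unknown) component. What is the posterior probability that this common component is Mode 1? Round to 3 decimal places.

Apply Bayes' rule: the posterior for each component is proportional to its prior times its likelihood at x.
Since both observations come from the same component, the likelihood for component k is f_k(x₁)·f_k(x₂).
  L_1 = [e^(−0.6)·0.6^0/0! = 0.548812] × [0.548812] = 0.301194
  L_2 = [e^(−1.7)·1.7^0/0! = 0.182684] × [0.182684] = 0.0333733
  L_3 = [e^(−1.9)·1.9^0/0! = 0.149569] × [0.149569] = 0.0223708
Prior × likelihood for each component:
  π_1·L_1 = 0.40 × 0.301194 = 0.120478
  π_2·L_2 = 0.05 × 0.0333733 = 0.00166866
  π_3·L_3 = 0.55 × 0.0223708 = 0.0123039
Normaliser: 0.120478 + 0.00166866 + 0.0123039 = 0.13445
Responsibility of Mode 1: 0.120478 / 0.13445 ≈ 0.896

0.896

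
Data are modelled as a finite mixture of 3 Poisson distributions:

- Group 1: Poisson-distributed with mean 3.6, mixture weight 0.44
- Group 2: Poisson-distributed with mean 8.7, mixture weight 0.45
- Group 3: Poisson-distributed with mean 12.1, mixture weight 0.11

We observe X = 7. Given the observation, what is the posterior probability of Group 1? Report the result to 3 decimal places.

0.235

Apply Bayes' rule: the posterior for each component is proportional to its prior times its likelihood at x.
Component likelihoods at x = 7:
  p_1 = 0.0424841
  p_2 = 0.124693
  p_3 = 0.0418894
Prior × likelihood for each component:
  π_1·p_1 = 0.44 × 0.0424841 = 0.018693
  π_2·p_2 = 0.45 × 0.124693 = 0.0561119
  π_3·p_3 = 0.11 × 0.0418894 = 0.00460783
Marginal: 0.018693 + 0.0561119 + 0.00460783 = 0.0794127
P(Group 1 | the observation) = 0.018693 / 0.0794127 ≈ 0.235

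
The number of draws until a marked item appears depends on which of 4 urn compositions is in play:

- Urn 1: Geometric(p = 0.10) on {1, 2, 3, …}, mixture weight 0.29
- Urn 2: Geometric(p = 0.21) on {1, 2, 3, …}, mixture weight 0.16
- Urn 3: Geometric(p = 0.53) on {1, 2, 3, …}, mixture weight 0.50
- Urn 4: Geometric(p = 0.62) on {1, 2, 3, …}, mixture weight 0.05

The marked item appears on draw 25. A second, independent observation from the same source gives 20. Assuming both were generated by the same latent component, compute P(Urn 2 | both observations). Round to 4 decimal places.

0.0089

P(component k | x) = P(Z=k)·f_k(x) / marginal(x), where marginal(x) = Σ_j P(Z=j)·f_j(x).
Since both observations come from the same component, the likelihood for component k is f_k(x₁)·f_k(x₂).
  f_1 = [0.00797664] × [0.0135085] = 0.000107753
  f_2 = [0.000733279] × [0.00238305] = 1.74744e-06
  f_3 = [7.15524e-09] × [3.11986e-07] = 2.23234e-15
  f_4 = [5.09563e-11] × [6.43102e-09] = 3.27701e-19
Prior × likelihood for each component:
  P(Z=1)·f_1 = 0.29 × 0.000107753 = 3.12483e-05
  P(Z=2)·f_2 = 0.16 × 1.74744e-06 = 2.79591e-07
  P(Z=3)·f_3 = 0.50 × 2.23234e-15 = 1.11617e-15
  P(Z=4)·f_4 = 0.05 × 3.27701e-19 = 1.63851e-20
Evidence: 3.12483e-05 + 2.79591e-07 + 1.11617e-15 + 1.63851e-20 = 3.15279e-05
Responsibility of Urn 2: 2.79591e-07 / 3.15279e-05 ≈ 0.0089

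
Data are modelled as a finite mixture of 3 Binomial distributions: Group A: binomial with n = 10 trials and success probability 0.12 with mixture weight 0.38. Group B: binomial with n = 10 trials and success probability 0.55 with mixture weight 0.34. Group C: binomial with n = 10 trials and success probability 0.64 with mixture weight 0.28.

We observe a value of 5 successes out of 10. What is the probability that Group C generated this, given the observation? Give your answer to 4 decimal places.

0.3617

Posterior ∝ prior × likelihood, so P(k | x) ∝ π_k f_k(x); normalise over all components.
Binomial probabilities:
  f_A = C(10,5)·0.12^5·0.88^5 = 252·2.48832e-05·0.527732 = 0.00330918
  f_B = C(10,5)·0.55^5·0.45^5 = 252·0.0503284·0.0184528 = 0.234033
  f_C = C(10,5)·0.64^5·0.36^5 = 252·0.107374·0.00604662 = 0.163611
Unnormalised posteriors:
  π_A·f_A = 0.38 × 0.00330918 = 0.00125749
  π_B·f_B = 0.34 × 0.234033 = 0.0795711
  π_C·f_C = 0.28 × 0.163611 = 0.0458111
Sum: 0.00125749 + 0.0795711 + 0.0458111 = 0.12664
So the posterior for Group C is 0.0458111 / 0.12664 ≈ 0.3617.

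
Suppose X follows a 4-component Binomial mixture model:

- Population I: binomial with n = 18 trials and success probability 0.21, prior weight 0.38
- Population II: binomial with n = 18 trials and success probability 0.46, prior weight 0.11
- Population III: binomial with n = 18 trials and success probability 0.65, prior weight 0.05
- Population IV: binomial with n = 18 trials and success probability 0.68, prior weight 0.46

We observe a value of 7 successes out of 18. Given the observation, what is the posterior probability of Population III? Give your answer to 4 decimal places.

0.0198

The responsibility of component k is π_k f_k(x) divided by Σ_j π_j f_j(x).
Evaluate each component's likelihood at the observed value:
  f_I = 0.0428734
  f_II = 0.157903
  f_III = 0.0150625
  f_IV = 0.00770845
Unnormalised posteriors:
  π_I·f_I = 0.38 × 0.0428734 = 0.0162919
  π_II·f_II = 0.11 × 0.157903 = 0.0173694
  π_III·f_III = 0.05 × 0.0150625 = 0.000753124
  π_IV·f_IV = 0.46 × 0.00770845 = 0.00354589
Denominator: 0.0162919 + 0.0173694 + 0.000753124 + 0.00354589 = 0.0379603
P(Population III | the observation) ≈ 0.0198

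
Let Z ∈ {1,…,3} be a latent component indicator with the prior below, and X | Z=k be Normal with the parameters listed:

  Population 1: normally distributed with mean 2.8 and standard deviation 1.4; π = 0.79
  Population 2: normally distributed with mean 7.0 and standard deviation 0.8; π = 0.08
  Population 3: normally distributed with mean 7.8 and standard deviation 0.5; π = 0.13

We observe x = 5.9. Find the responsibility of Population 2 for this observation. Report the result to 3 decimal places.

Posterior ∝ prior × likelihood, so P(k | x) ∝ P(Z=k) f_k(x); normalise over all components.
Normal densities:
  L_1 = (1/(1.4·√(2π)))·exp(−(5.9−2.8)²/(2·1.4²)) = 0.284959·exp(-2.45153) = 0.0245525
  L_2 = (1/(0.8·√(2π)))·exp(−(5.9−7.0)²/(2·0.8²)) = 0.498678·exp(-0.94531) = 0.193765
  L_3 = (1/(0.5·√(2π)))·exp(−(5.9−7.8)²/(2·0.5²)) = 0.797885·exp(-7.22000) = 0.000583894
Multiply by the mixture weights:
  P(Z=1)·L_1 = 0.79 × 0.0245525 = 0.0193965
  P(Z=2)·L_2 = 0.08 × 0.193765 = 0.0155012
  P(Z=3)·L_3 = 0.13 × 0.000583894 = 7.59062e-05
Sum: 0.0193965 + 0.0155012 + 7.59062e-05 = 0.0349736
So the posterior for Population 2 is 0.0155012 / 0.0349736 ≈ 0.443.

0.443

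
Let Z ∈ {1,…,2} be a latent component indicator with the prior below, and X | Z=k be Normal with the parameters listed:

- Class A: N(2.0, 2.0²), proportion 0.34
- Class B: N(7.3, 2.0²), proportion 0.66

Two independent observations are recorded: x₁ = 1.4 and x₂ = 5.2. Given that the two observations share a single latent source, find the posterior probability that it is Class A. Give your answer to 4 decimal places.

Apply Bayes' rule: the posterior for each component is proportional to its prior times its likelihood at x.
Since both observations come from the same component, the likelihood for component k is f_k(x₁)·f_k(x₂).
  f_A = [0.190694] × [0.0554604] = 0.010576
  f_B = [0.00257132] × [0.114941] = 0.00029555
Multiply by the mixture weights:
  w_A·f_A = 0.34 × 0.010576 = 0.00359583
  w_B·f_B = 0.66 × 0.00029555 = 0.000195063
Denominator: 0.00359583 + 0.000195063 = 0.00379089
P(Class A | x₁, x₂) = 0.00359583 / 0.00379089 ≈ 0.9485

0.9485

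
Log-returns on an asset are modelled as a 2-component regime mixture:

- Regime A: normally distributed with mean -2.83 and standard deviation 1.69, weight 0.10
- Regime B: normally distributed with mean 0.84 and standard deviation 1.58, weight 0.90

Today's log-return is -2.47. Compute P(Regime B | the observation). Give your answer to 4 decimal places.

0.5232

Posterior ∝ prior × likelihood, so P(k | x) ∝ w_k f_k(x); normalise over all components.
Component likelihoods at x = -2.47:
  p_A = 0.230765
  p_B = 0.0281349
Prior × likelihood for each component:
  w_A·p_A = 0.10 × 0.230765 = 0.0230765
  w_B·p_B = 0.90 × 0.0281349 = 0.0253214
Normaliser: 0.0230765 + 0.0253214 = 0.0483979
Responsibility of Regime B: 0.0253214 / 0.0483979 ≈ 0.5232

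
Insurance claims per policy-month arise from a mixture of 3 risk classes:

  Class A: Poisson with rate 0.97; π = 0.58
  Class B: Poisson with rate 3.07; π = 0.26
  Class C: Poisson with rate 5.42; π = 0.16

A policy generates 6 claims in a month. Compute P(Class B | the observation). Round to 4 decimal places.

Apply Bayes' rule: the posterior for each component is proportional to its prior times its likelihood at x.
Evaluate each component's likelihood at the observed value:
  L_A = 0.000438563
  L_B = 0.0539776
  L_C = 0.155879
Prior × likelihood for each component:
  P(Z=A)·L_A = 0.58 × 0.000438563 = 0.000254367
  P(Z=B)·L_B = 0.26 × 0.0539776 = 0.0140342
  P(Z=C)·L_C = 0.16 × 0.155879 = 0.0249406
Marginal: 0.000254367 + 0.0140342 + 0.0249406 = 0.0392292
Responsibility of Class B: 0.0140342 / 0.0392292 ≈ 0.3577

0.3577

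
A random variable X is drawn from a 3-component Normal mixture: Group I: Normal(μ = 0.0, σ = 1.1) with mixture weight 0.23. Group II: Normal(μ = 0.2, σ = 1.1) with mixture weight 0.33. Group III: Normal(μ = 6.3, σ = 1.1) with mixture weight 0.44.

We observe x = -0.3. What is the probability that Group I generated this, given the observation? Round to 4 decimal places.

0.4268

P(component k | x) = P(Z=k)·f_k(x) / marginal(x), where marginal(x) = Σ_j P(Z=j)·f_j(x).
Normal densities:
  p_I = 0.349435
  p_II = 0.327079
  p_III = 5.52353e-09
Unnormalised posteriors:
  P(Z=I)·p_I = 0.23 × 0.349435 = 0.08037
  P(Z=II)·p_II = 0.33 × 0.327079 = 0.107936
  P(Z=III)·p_III = 0.44 × 5.52353e-09 = 2.43035e-09
Denominator: 0.08037 + 0.107936 + 2.43035e-09 = 0.188306
P(Group I | x) ≈ 0.4268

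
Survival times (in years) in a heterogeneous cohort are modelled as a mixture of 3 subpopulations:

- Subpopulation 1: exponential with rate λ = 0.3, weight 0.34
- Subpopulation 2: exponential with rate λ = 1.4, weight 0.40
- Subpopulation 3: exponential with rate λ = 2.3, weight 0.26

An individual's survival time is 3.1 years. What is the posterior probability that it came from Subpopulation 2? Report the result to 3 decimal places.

0.152

The responsibility of component k is π_k f_k(x) divided by Σ_j π_j f_j(x).
Evaluate each component's likelihood at the observed value:
  L_1 = 0.3·e^(−0.3·3.1) = 0.3·e^(−0.9300) = 0.118366
  L_2 = 1.4·e^(−1.4·3.1) = 1.4·e^(−4.3400) = 0.0182511
  L_3 = 2.3·e^(−2.3·3.1) = 2.3·e^(−7.1300) = 0.00184165
Multiply by the mixture weights:
  π_1·L_1 = 0.34 × 0.118366 = 0.0402445
  π_2·L_2 = 0.40 × 0.0182511 = 0.00730046
  π_3·L_3 = 0.26 × 0.00184165 = 0.00047883
Sum: 0.0402445 + 0.00730046 + 0.00047883 = 0.0480238
Responsibility of Subpopulation 2: 0.00730046 / 0.0480238 ≈ 0.152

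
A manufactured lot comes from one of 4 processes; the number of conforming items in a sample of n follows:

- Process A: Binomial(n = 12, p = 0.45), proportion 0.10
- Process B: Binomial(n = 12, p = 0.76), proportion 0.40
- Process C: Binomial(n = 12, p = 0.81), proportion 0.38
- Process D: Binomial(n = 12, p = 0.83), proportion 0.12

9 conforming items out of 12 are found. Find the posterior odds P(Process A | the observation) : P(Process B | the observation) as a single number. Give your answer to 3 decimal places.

0.027

Posterior odds = (w_i f_i(x)) / (w_j f_j(x)); the normalising sum cancels.
Binomial probabilities:
  f_A = C(12,9)·0.45^9·0.55^3 = 220·0.000756681·0.166375 = 0.0276964
  f_B = C(12,9)·0.76^9·0.24^3 = 220·0.0845906·0.013824 = 0.257264
  f_C = C(12,9)·0.81^9·0.19^3 = 220·0.150095·0.006859 = 0.22649
  f_D = C(12,9)·0.83^9·0.17^3 = 220·0.18694·0.004913 = 0.202056
0.00276964 / 0.102906 ≈ 0.027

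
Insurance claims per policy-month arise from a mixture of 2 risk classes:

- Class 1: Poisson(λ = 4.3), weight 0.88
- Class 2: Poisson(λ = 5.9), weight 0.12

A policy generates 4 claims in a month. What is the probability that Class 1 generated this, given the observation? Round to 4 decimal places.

0.9111

The responsibility of component k is π_k f_k(x) divided by Σ_j π_j f_j(x).
Poisson probabilities:
  f_1 = 0.193284
  f_2 = 0.138312
Weight by the priors:
  π_1·f_1 = 0.88 × 0.193284 = 0.17009
  π_2·f_2 = 0.12 × 0.138312 = 0.0165974
Marginal: 0.17009 + 0.0165974 = 0.186687
P(Class 1 | the observation) ≈ 0.9111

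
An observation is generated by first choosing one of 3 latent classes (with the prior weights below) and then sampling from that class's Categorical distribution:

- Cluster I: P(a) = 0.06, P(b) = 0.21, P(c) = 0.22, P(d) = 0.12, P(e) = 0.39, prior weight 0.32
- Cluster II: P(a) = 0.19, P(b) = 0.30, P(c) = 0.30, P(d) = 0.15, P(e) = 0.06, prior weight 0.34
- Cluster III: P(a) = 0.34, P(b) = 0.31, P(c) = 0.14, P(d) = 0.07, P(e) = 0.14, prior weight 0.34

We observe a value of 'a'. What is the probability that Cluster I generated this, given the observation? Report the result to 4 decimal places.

0.0963

Posterior ∝ prior × likelihood, so P(k | x) ∝ P(Z=k) f_k(x); normalise over all components.
Component likelihoods at x = 'a':
  f_I = 0.06
  f_II = 0.19
  f_III = 0.34
Prior × likelihood for each component:
  P(Z=I)·f_I = 0.32 × 0.06 = 0.0192
  P(Z=II)·f_II = 0.34 × 0.19 = 0.0646
  P(Z=III)·f_III = 0.34 × 0.34 = 0.1156
Sum: 0.0192 + 0.0646 + 0.1156 = 0.1994
Responsibility of Cluster I: 0.0192 / 0.1994 ≈ 0.0963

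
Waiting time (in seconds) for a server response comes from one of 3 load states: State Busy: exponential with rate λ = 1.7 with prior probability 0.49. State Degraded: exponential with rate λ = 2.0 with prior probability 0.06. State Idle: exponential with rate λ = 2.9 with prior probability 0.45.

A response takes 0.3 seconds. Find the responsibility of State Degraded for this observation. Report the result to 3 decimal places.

Apply Bayes' rule: the posterior for each component is proportional to its prior times its likelihood at x.
Component likelihoods at x = 0.3 seconds:
  f_Busy = 1.7·e^(−1.7·0.3) = 1.7·e^(−0.5100) = 1.02084
  f_Degraded = 2.0·e^(−2.0·0.3) = 2.0·e^(−0.6000) = 1.09762
  f_Idle = 2.9·e^(−2.9·0.3) = 2.9·e^(−0.8700) = 1.21496
Prior × likelihood for each component:
  π_Busy·f_Busy = 0.49 × 1.02084 = 0.500213
  π_Degraded·f_Degraded = 0.06 × 1.09762 = 0.0658574
  π_Idle·f_Idle = 0.45 × 1.21496 = 0.546732
Sum: 0.500213 + 0.0658574 + 0.546732 = 1.1128
P(State Degraded | x) ≈ 0.059

0.059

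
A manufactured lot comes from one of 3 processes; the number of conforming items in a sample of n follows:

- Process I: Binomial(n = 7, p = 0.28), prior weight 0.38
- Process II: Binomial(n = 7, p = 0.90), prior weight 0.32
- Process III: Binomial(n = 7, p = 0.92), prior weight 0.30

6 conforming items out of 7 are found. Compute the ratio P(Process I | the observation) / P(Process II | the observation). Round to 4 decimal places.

Since P(k|x) ∝ π_k f_k(x), the posterior odds are π_i f_i(x) / (π_j f_j(x)).
Component likelihoods at x = 6 conforming items out of 7:
  L_I = 0.00242873
  L_II = 0.372009
  L_III = 0.339559
0.000922916 / 0.119043 ≈ 0.0078

0.0078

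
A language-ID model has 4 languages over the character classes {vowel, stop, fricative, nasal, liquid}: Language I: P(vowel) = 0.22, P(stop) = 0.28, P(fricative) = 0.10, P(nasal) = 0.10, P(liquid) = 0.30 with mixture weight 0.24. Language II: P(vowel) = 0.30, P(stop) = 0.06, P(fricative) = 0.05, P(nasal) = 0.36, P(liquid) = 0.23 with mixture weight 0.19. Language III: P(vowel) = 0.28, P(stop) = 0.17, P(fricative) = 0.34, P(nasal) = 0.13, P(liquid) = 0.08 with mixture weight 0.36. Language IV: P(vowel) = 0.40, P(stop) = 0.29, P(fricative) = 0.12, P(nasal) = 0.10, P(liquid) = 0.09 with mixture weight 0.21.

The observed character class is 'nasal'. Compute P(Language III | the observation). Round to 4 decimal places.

0.2921

By Bayes' theorem, P(k | x) = π_k f_k(x) / Σ_j π_j f_j(x).
Evaluate each component's likelihood at the observed value:
  f_I = 0.1
  f_II = 0.36
  f_III = 0.13
  f_IV = 0.1
Weight by the priors:
  π_I·f_I = 0.24 × 0.1 = 0.024
  π_II·f_II = 0.19 × 0.36 = 0.0684
  π_III·f_III = 0.36 × 0.13 = 0.0468
  π_IV·f_IV = 0.21 × 0.1 = 0.021
Denominator: 0.024 + 0.0684 + 0.0468 + 0.021 = 0.1602
P(Language III | 'nasal') = 0.0468 / 0.1602 ≈ 0.2921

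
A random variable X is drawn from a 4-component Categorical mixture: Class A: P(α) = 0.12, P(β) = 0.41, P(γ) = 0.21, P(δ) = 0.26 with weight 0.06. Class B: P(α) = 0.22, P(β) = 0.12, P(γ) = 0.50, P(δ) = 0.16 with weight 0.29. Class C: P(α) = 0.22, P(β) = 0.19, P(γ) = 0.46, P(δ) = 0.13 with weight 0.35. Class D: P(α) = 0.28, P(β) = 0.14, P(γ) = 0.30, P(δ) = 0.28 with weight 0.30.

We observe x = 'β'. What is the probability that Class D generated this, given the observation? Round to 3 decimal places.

By Bayes' theorem, P(k | x) = w_k f_k(x) / Σ_j w_j f_j(x).
Component likelihoods at x = 'β':
  L_A = 0.41
  L_B = 0.12
  L_C = 0.19
  L_D = 0.14
Prior × likelihood for each component:
  w_A·L_A = 0.06 × 0.41 = 0.0246
  w_B·L_B = 0.29 × 0.12 = 0.0348
  w_C·L_C = 0.35 × 0.19 = 0.0665
  w_D·L_D = 0.30 × 0.14 = 0.042
Evidence: 0.0246 + 0.0348 + 0.0665 + 0.042 = 0.1679
Responsibility of Class D: 0.042 / 0.1679 ≈ 0.250

0.250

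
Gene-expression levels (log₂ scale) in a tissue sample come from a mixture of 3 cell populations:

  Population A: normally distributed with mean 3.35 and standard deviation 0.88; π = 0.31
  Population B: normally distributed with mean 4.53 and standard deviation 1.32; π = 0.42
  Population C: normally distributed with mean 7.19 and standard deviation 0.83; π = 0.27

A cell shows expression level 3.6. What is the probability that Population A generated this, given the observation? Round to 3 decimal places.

0.577

P(component k | x) = w_k·f_k(x) / marginal(x), where marginal(x) = Σ_j w_j·f_j(x).
Normal densities:
  p_A = 0.435414
  p_B = 0.235802
  p_C = 4.16286e-05
Unnormalised posteriors:
  w_A·p_A = 0.31 × 0.435414 = 0.134978
  w_B·p_B = 0.42 × 0.235802 = 0.0990369
  w_C·p_C = 0.27 × 4.16286e-05 = 1.12397e-05
Normaliser: 0.134978 + 0.0990369 + 1.12397e-05 = 0.234026
So the posterior for Population A is 0.134978 / 0.234026 ≈ 0.577.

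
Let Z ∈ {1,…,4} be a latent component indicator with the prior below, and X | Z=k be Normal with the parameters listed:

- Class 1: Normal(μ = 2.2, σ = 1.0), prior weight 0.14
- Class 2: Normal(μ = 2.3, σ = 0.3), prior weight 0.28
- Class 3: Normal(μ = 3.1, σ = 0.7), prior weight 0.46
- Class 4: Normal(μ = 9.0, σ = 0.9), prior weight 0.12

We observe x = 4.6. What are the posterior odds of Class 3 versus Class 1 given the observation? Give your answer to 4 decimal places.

Posterior odds = (w_i f_i(x)) / (w_j f_j(x)); the normalising sum cancels.
Evaluate each component's likelihood at the observed value:
  p_1 = (1/(1.0·√(2π)))·exp(−(4.6−2.2)²/(2·1.0²)) = 0.398942·exp(-2.88000) = 0.0223945
  p_2 = (1/(0.3·√(2π)))·exp(−(4.6−2.3)²/(2·0.3²)) = 1.329808·exp(-29.38889) = 2.29275e-13
  p_3 = (1/(0.7·√(2π)))·exp(−(4.6−3.1)²/(2·0.7²)) = 0.569918·exp(-2.29592) = 0.057373
  p_4 = (1/(0.9·√(2π)))·exp(−(4.6−9.0)²/(2·0.9²)) = 0.443269·exp(-11.95062) = 2.86141e-06
Posterior odds = (w_3·p_3) / (w_1·p_1) = (0.46·0.057373) / (0.14·0.0223945) = 0.0263916 / 0.00313523 ≈ 8.4177

8.4177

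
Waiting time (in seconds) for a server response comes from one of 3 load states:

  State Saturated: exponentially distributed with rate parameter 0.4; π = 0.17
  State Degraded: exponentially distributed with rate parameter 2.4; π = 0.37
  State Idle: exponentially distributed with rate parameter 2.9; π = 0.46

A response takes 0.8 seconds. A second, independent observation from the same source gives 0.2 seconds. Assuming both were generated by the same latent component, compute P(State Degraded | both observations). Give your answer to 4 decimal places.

0.4555

The responsibility of component k is π_k f_k(x) divided by Σ_j π_j f_j(x).
Since both observations come from the same component, the likelihood for component k is f_k(x₁)·f_k(x₂).
  L_Saturated = [0.29046] × [0.369247] = 0.107251
  L_Degraded = [0.351857] × [1.48508] = 0.522535
  L_Idle = [0.284993] × [1.62371] = 0.462745
Prior × likelihood for each component:
  π_Saturated·L_Saturated = 0.17 × 0.107251 = 0.0182327
  π_Degraded·L_Degraded = 0.37 × 0.522535 = 0.193338
  π_Idle·L_Idle = 0.46 × 0.462745 = 0.212863
Normaliser: 0.0182327 + 0.193338 + 0.212863 = 0.424434
So the posterior for State Degraded is 0.193338 / 0.424434 ≈ 0.4555.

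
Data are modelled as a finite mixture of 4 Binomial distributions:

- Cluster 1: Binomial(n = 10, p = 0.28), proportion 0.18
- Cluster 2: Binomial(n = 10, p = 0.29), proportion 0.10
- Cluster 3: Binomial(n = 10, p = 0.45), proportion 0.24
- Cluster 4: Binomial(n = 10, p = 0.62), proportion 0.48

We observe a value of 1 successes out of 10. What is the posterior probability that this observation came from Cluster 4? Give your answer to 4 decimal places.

0.0109

By Bayes' theorem, P(k | x) = π_k f_k(x) / Σ_j π_j f_j(x).
Evaluate each component's likelihood at the observed value:
  L_1 = C(10,1)·0.28^1·0.72^9 = 10·0.28·0.0519987 = 0.145596
  L_2 = C(10,1)·0.29^1·0.71^9 = 10·0.29·0.0458485 = 0.132961
  L_3 = C(10,1)·0.45^1·0.55^9 = 10·0.45·0.00460537 = 0.0207241
  L_4 = C(10,1)·0.62^1·0.38^9 = 10·0.62·0.000165216 = 0.00102434
Multiply by the mixture weights:
  π_1·L_1 = 0.18 × 0.145596 = 0.0262073
  π_2·L_2 = 0.10 × 0.132961 = 0.0132961
  π_3·L_3 = 0.24 × 0.0207241 = 0.0049738
  π_4·L_4 = 0.48 × 0.00102434 = 0.000491683
Marginal: 0.0262073 + 0.0132961 + 0.0049738 + 0.000491683 = 0.0449689
Responsibility of Cluster 4: 0.000491683 / 0.0449689 ≈ 0.0109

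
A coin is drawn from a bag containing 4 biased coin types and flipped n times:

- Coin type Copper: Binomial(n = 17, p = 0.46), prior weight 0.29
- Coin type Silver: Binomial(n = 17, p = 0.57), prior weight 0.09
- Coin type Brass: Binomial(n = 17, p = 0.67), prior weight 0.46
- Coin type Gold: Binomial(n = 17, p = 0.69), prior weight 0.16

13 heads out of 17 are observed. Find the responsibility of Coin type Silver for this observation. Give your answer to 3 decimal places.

Apply Bayes' rule: the posterior for each component is proportional to its prior times its likelihood at x.
Component likelihoods at x = 13 heads out of 17:
  f_Copper = 0.0083561
  f_Silver = 0.0545537
  f_Brass = 0.154741
  f_Gold = 0.176629
Multiply by the mixture weights:
  w_Copper·f_Copper = 0.29 × 0.0083561 = 0.00242327
  w_Silver·f_Silver = 0.09 × 0.0545537 = 0.00490983
  w_Brass·f_Brass = 0.46 × 0.154741 = 0.0711808
  w_Gold·f_Gold = 0.16 × 0.176629 = 0.0282606
Marginal: 0.00242327 + 0.00490983 + 0.0711808 + 0.0282606 = 0.106775
P(Coin type Silver | 13 heads out of 17) = 0.00490983 / 0.106775 ≈ 0.046

0.046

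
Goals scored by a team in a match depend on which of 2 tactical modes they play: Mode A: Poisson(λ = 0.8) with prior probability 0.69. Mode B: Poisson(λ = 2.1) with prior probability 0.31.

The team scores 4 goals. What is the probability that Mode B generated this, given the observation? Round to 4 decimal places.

Posterior ∝ prior × likelihood, so P(k | x) ∝ π_k f_k(x); normalise over all components.
Evaluate each component's likelihood at the observed value:
  L_A = 0.00766855
  L_B = 0.099231
Unnormalised posteriors:
  π_A·L_A = 0.69 × 0.00766855 = 0.0052913
  π_B·L_B = 0.31 × 0.099231 = 0.0307616
Marginal: 0.0052913 + 0.0307616 = 0.0360529
So the posterior for Mode B is 0.0307616 / 0.0360529 ≈ 0.8532.

0.8532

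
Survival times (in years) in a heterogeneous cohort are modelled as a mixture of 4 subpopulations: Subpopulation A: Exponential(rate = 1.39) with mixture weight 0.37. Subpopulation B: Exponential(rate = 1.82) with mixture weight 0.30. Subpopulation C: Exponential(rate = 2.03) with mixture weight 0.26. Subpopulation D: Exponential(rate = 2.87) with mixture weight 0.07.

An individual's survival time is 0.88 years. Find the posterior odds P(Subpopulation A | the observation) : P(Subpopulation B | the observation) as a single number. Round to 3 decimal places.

Since P(k|x) ∝ π_k f_k(x), the posterior odds are π_i f_i(x) / (π_j f_j(x)).
Exponential densities:
  f_A = 0.409059
  f_B = 0.366864
  f_C = 0.340151
  f_D = 0.22963
0.151352 / 0.110059 ≈ 1.375

1.375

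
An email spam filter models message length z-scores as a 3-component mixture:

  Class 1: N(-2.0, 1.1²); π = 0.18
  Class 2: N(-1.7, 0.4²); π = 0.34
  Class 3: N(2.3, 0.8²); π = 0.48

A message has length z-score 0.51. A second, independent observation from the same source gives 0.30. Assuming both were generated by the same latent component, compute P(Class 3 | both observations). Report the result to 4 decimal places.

Posterior ∝ prior × likelihood, so P(k | x) ∝ w_k f_k(x); normalise over all components.
Since both observations come from the same component, the likelihood for component k is f_k(x₁)·f_k(x₂).
  f_1 = [(1/(1.1·√(2π)))·exp(−(0.51−-2.0)²/(2·1.1²)) = 0.362675·exp(-2.60335) = 0.0268471] × [0.0407541] = 0.00109413
  f_2 = [(1/(0.4·√(2π)))·exp(−(0.51−-1.7)²/(2·0.4²)) = 0.997356·exp(-15.26281) = 2.34582e-07] × [3.7168e-06] = 8.71894e-13
  f_3 = [(1/(0.8·√(2π)))·exp(−(0.51−2.3)²/(2·0.8²)) = 0.498678·exp(-2.50320) = 0.0408031] × [0.0219104] = 0.00089401
Weight by the priors:
  w_1·f_1 = 0.18 × 0.00109413 = 0.000196944
  w_2·f_2 = 0.34 × 8.71894e-13 = 2.96444e-13
  w_3·f_3 = 0.48 × 0.00089401 = 0.000429125
Denominator: 0.000196944 + 2.96444e-13 + 0.000429125 = 0.000626069
P(Class 3 | x₁,x₂) = 0.000429125 / 0.000626069 ≈ 0.6854

0.6854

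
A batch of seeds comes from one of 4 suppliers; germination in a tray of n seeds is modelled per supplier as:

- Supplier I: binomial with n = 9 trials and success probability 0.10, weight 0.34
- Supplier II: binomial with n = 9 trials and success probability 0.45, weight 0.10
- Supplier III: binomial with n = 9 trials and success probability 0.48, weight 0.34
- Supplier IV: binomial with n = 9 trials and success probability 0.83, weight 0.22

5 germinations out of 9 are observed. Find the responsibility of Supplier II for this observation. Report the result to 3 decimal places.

0.193

Apply Bayes' rule: the posterior for each component is proportional to its prior times its likelihood at x.
Component likelihoods at x = 5 germinations out of 9:
  p_I = C(9,5)·0.10^5·0.90^4 = 126·1e-05·0.6561 = 0.000826686
  p_II = C(9,5)·0.45^5·0.55^4 = 126·0.0184528·0.0915063 = 0.212757
  p_III = C(9,5)·0.48^5·0.52^4 = 126·0.0254804·0.0731162 = 0.234742
  p_IV = C(9,5)·0.83^5·0.17^4 = 126·0.393904·0.00083521 = 0.0414531
Unnormalised posteriors:
  π_I·p_I = 0.34 × 0.000826686 = 0.000281073
  π_II·p_II = 0.10 × 0.212757 = 0.0212757
  π_III·p_III = 0.34 × 0.234742 = 0.0798122
  π_IV·p_IV = 0.22 × 0.0414531 = 0.00911968
Evidence: 0.000281073 + 0.0212757 + 0.0798122 + 0.00911968 = 0.110489
P(Supplier II | the observation) = 0.0212757 / 0.110489 ≈ 0.193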